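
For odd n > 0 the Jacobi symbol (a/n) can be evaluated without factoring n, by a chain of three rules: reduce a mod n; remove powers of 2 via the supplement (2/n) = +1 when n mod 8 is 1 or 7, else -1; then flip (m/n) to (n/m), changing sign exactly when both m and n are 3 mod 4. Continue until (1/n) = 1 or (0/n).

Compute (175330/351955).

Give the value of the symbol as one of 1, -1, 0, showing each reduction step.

factor out 2^1: 175330 = 2^1·87665; with 351955 mod 8 = 3, (2/351955) = -1; sign now -1; continue with (87665/351955)
flip (87665/351955) -> (351955/87665): both odd, 87665 mod 4 = 1, 351955 mod 4 = 3, so the flip contributes +1; sign now -1
(351955/87665): 351955 mod 87665 = 1295, so (351955/87665) = (1295/87665)
flip (1295/87665) -> (87665/1295): both odd, 1295 mod 4 = 3, 87665 mod 4 = 1, so the flip contributes +1; sign now -1
(87665/1295): 87665 mod 1295 = 900, so (87665/1295) = (900/1295)
factor out 2^2: 900 = 2^2·225; with 1295 mod 8 = 7, (2/1295) = +1; sign now -1; continue with (225/1295)
flip (225/1295) -> (1295/225): both odd, 225 mod 4 = 1, 1295 mod 4 = 3, so the flip contributes +1; sign now -1
(1295/225): 1295 mod 225 = 170, so (1295/225) = (170/225)
factor out 2^1: 170 = 2^1·85; with 225 mod 8 = 1, (2/225) = +1; sign now -1; continue with (85/225)
flip (85/225) -> (225/85): both odd, 85 mod 4 = 1, 225 mod 4 = 1, so the flip contributes +1; sign now -1
(225/85): 225 mod 85 = 55, so (225/85) = (55/85)
flip (55/85) -> (85/55): both odd, 55 mod 4 = 3, 85 mod 4 = 1, so the flip contributes +1; sign now -1
(85/55): 85 mod 55 = 30, so (85/55) = (30/55)
factor out 2^1: 30 = 2^1·15; with 55 mod 8 = 7, (2/55) = +1; sign now -1; continue with (15/55)
flip (15/55) -> (55/15): both odd, 15 mod 4 = 3, 55 mod 4 = 3, so the flip contributes -1; sign now +1
(55/15): 55 mod 15 = 10, so (55/15) = (10/15)
factor out 2^1: 10 = 2^1·5; with 15 mod 8 = 7, (2/15) = +1; sign now +1; continue with (5/15)
flip (5/15) -> (15/5): both odd, 5 mod 4 = 1, 15 mod 4 = 3, so the flip contributes +1; sign now +1
(15/5): 15 mod 5 = 0, so (15/5) = (0/5)
reached (0/5); gcd(a, n) > 1, so (0/5) = 0 and the symbol is 0

0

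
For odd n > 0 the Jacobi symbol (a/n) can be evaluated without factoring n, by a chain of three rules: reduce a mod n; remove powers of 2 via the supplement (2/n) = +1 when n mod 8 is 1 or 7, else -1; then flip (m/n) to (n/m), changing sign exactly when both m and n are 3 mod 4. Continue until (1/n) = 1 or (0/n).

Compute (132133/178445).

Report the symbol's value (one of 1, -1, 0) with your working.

-1

reciprocity: (132133/178445) = +1·(178445/132133) since 132133 mod 4 = 1, 178445 mod 4 = 1; sign now +1
(178445/132133) = (46312/132133)   [reduce mod 132133]
46312 = 2^3·5789; (2/132133) = -1 since 132133 mod 8 = 5, so (46312/132133) = (-1)^3·(5789/132133); sign now -1
reciprocity: (5789/132133) = +1·(132133/5789) since 5789 mod 4 = 1, 132133 mod 4 = 1; sign now -1
(132133/5789) = (4775/5789)   [reduce mod 5789]
reciprocity: (4775/5789) = +1·(5789/4775) since 4775 mod 4 = 3, 5789 mod 4 = 1; sign now -1
(5789/4775) = (1014/4775)   [reduce mod 4775]
1014 = 2^1·507; (2/4775) = +1 since 4775 mod 8 = 7, so (1014/4775) = (+1)^1·(507/4775); sign now -1
reciprocity: (507/4775) = -1·(4775/507) since 507 mod 4 = 3, 4775 mod 4 = 3; sign now +1
(4775/507) = (212/507)   [reduce mod 507]
212 = 2^2·53; (2/507) = -1 since 507 mod 8 = 3, so (212/507) = (-1)^2·(53/507); sign now +1
reciprocity: (53/507) = +1·(507/53) since 53 mod 4 = 1, 507 mod 4 = 3; sign now +1
(507/53) = (30/53)   [reduce mod 53]
30 = 2^1·15; (2/53) = -1 since 53 mod 8 = 5, so (30/53) = (-1)^1·(15/53); sign now -1
reciprocity: (15/53) = +1·(53/15) since 15 mod 4 = 3, 53 mod 4 = 1; sign now -1
(53/15) = (8/15)   [reduce mod 15]
8 = 2^3·1; (2/15) = +1 since 15 mod 8 = 7, so (8/15) = (+1)^3·(1/15); sign now -1
(1/15) = 1; final value = sign = -1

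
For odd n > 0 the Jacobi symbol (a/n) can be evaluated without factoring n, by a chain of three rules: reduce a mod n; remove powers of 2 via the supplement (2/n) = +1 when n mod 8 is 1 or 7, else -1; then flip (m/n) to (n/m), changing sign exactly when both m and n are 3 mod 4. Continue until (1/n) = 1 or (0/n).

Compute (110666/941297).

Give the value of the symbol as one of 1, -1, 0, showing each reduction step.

factor out 2^1: 110666 = 2^1·55333; with 941297 mod 8 = 1, (2/941297) = +1; sign now +1; continue with (55333/941297)
flip (55333/941297) -> (941297/55333): both odd, 55333 mod 4 = 1, 941297 mod 4 = 1, so the flip contributes +1; sign now +1
(941297/55333): 941297 mod 55333 = 636, so (941297/55333) = (636/55333)
factor out 2^2: 636 = 2^2·159; with 55333 mod 8 = 5, (2/55333) = -1; sign now +1; continue with (159/55333)
flip (159/55333) -> (55333/159): both odd, 159 mod 4 = 3, 55333 mod 4 = 1, so the flip contributes +1; sign now +1
(55333/159): 55333 mod 159 = 1, so (55333/159) = (1/159)
reached (1/159) = 1, so the symbol is +1

1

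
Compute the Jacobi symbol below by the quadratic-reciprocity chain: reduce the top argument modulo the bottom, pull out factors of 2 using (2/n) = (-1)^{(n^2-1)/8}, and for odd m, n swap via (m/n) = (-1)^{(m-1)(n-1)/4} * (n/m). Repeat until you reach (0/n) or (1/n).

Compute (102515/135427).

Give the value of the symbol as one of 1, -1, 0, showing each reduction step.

flip (102515/135427) -> (135427/102515): both odd, 102515 mod 4 = 3, 135427 mod 4 = 3, so the flip contributes -1; sign now -1
(135427/102515): 135427 mod 102515 = 32912, so (135427/102515) = (32912/102515)
factor out 2^4: 32912 = 2^4·2057; with 102515 mod 8 = 3, (2/102515) = -1; sign now -1; continue with (2057/102515)
flip (2057/102515) -> (102515/2057): both odd, 2057 mod 4 = 1, 102515 mod 4 = 3, so the flip contributes +1; sign now -1
(102515/2057): 102515 mod 2057 = 1722, so (102515/2057) = (1722/2057)
factor out 2^1: 1722 = 2^1·861; with 2057 mod 8 = 1, (2/2057) = +1; sign now -1; continue with (861/2057)
flip (861/2057) -> (2057/861): both odd, 861 mod 4 = 1, 2057 mod 4 = 1, so the flip contributes +1; sign now -1
(2057/861): 2057 mod 861 = 335, so (2057/861) = (335/861)
flip (335/861) -> (861/335): both odd, 335 mod 4 = 3, 861 mod 4 = 1, so the flip contributes +1; sign now -1
(861/335): 861 mod 335 = 191, so (861/335) = (191/335)
flip (191/335) -> (335/191): both odd, 191 mod 4 = 3, 335 mod 4 = 3, so the flip contributes -1; sign now +1
(335/191): 335 mod 191 = 144, so (335/191) = (144/191)
factor out 2^4: 144 = 2^4·9; with 191 mod 8 = 7, (2/191) = +1; sign now +1; continue with (9/191)
flip (9/191) -> (191/9): both odd, 9 mod 4 = 1, 191 mod 4 = 3, so the flip contributes +1; sign now +1
(191/9): 191 mod 9 = 2, so (191/9) = (2/9)
factor out 2^1: 2 = 2^1·1; with 9 mod 8 = 1, (2/9) = +1; sign now +1; continue with (1/9)
reached (1/9) = 1, so the symbol is +1

1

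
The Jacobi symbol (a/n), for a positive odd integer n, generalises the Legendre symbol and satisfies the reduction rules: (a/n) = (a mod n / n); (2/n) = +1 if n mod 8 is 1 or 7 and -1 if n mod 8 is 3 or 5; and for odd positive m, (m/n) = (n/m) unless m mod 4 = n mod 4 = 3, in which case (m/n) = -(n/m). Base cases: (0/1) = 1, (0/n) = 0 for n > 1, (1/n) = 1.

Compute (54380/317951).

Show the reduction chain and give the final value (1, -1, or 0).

-1

factor out 2^2: 54380 = 2^2·13595; with 317951 mod 8 = 7, (2/317951) = +1; sign now +1; continue with (13595/317951)
flip (13595/317951) -> (317951/13595): both odd, 13595 mod 4 = 3, 317951 mod 4 = 3, so the flip contributes -1; sign now -1
(317951/13595): 317951 mod 13595 = 5266, so (317951/13595) = (5266/13595)
factor out 2^1: 5266 = 2^1·2633; with 13595 mod 8 = 3, (2/13595) = -1; sign now +1; continue with (2633/13595)
flip (2633/13595) -> (13595/2633): both odd, 2633 mod 4 = 1, 13595 mod 4 = 3, so the flip contributes +1; sign now +1
(13595/2633): 13595 mod 2633 = 430, so (13595/2633) = (430/2633)
factor out 2^1: 430 = 2^1·215; with 2633 mod 8 = 1, (2/2633) = +1; sign now +1; continue with (215/2633)
flip (215/2633) -> (2633/215): both odd, 215 mod 4 = 3, 2633 mod 4 = 1, so the flip contributes +1; sign now +1
(2633/215): 2633 mod 215 = 53, so (2633/215) = (53/215)
flip (53/215) -> (215/53): both odd, 53 mod 4 = 1, 215 mod 4 = 3, so the flip contributes +1; sign now +1
(215/53): 215 mod 53 = 3, so (215/53) = (3/53)
flip (3/53) -> (53/3): both odd, 3 mod 4 = 3, 53 mod 4 = 1, so the flip contributes +1; sign now +1
(53/3): 53 mod 3 = 2, so (53/3) = (2/3)
factor out 2^1: 2 = 2^1·1; with 3 mod 8 = 3, (2/3) = -1; sign now -1; continue with (1/3)
reached (1/3) = 1, so the symbol is -1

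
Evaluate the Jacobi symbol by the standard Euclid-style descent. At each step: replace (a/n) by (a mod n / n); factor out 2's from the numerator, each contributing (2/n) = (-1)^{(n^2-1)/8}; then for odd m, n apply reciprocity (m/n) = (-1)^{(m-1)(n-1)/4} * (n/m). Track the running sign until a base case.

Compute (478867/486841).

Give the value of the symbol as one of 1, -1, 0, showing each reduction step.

-1

reciprocity: (478867/486841) = +1·(486841/478867) since 478867 mod 4 = 3, 486841 mod 4 = 1; sign now +1
(486841/478867) = (7974/478867)   [reduce mod 478867]
7974 = 2^1·3987; (2/478867) = -1 since 478867 mod 8 = 3, so (7974/478867) = (-1)^1·(3987/478867); sign now -1
reciprocity: (3987/478867) = -1·(478867/3987) since 3987 mod 4 = 3, 478867 mod 4 = 3; sign now +1
(478867/3987) = (427/3987)   [reduce mod 3987]
reciprocity: (427/3987) = -1·(3987/427) since 427 mod 4 = 3, 3987 mod 4 = 3; sign now -1
(3987/427) = (144/427)   [reduce mod 427]
144 = 2^4·9; (2/427) = -1 since 427 mod 8 = 3, so (144/427) = (-1)^4·(9/427); sign now -1
reciprocity: (9/427) = +1·(427/9) since 9 mod 4 = 1, 427 mod 4 = 3; sign now -1
(427/9) = (4/9)   [reduce mod 9]
4 = 2^2·1; (2/9) = +1 since 9 mod 8 = 1, so (4/9) = (+1)^2·(1/9); sign now -1
(1/9) = 1; final value = sign = -1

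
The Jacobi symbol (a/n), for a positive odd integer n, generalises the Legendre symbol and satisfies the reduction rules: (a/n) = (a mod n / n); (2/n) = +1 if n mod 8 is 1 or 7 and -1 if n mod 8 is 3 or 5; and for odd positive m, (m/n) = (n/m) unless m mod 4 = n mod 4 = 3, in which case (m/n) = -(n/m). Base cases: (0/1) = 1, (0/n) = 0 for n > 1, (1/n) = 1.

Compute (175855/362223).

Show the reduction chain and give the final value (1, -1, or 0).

reciprocity: (175855/362223) = -1·(362223/175855) since 175855 mod 4 = 3, 362223 mod 4 = 3; sign now -1
(362223/175855) = (10513/175855)   [reduce mod 175855]
reciprocity: (10513/175855) = +1·(175855/10513) since 10513 mod 4 = 1, 175855 mod 4 = 3; sign now -1
(175855/10513) = (7647/10513)   [reduce mod 10513]
reciprocity: (7647/10513) = +1·(10513/7647) since 7647 mod 4 = 3, 10513 mod 4 = 1; sign now -1
(10513/7647) = (2866/7647)   [reduce mod 7647]
2866 = 2^1·1433; (2/7647) = +1 since 7647 mod 8 = 7, so (2866/7647) = (+1)^1·(1433/7647); sign now -1
reciprocity: (1433/7647) = +1·(7647/1433) since 1433 mod 4 = 1, 7647 mod 4 = 3; sign now -1
(7647/1433) = (482/1433)   [reduce mod 1433]
482 = 2^1·241; (2/1433) = +1 since 1433 mod 8 = 1, so (482/1433) = (+1)^1·(241/1433); sign now -1
reciprocity: (241/1433) = +1·(1433/241) since 241 mod 4 = 1, 1433 mod 4 = 1; sign now -1
(1433/241) = (228/241)   [reduce mod 241]
228 = 2^2·57; (2/241) = +1 since 241 mod 8 = 1, so (228/241) = (+1)^2·(57/241); sign now -1
reciprocity: (57/241) = +1·(241/57) since 57 mod 4 = 1, 241 mod 4 = 1; sign now -1
(241/57) = (13/57)   [reduce mod 57]
reciprocity: (13/57) = +1·(57/13) since 13 mod 4 = 1, 57 mod 4 = 1; sign now -1
(57/13) = (5/13)   [reduce mod 13]
reciprocity: (5/13) = +1·(13/5) since 5 mod 4 = 1, 13 mod 4 = 1; sign now -1
(13/5) = (3/5)   [reduce mod 5]
reciprocity: (3/5) = +1·(5/3) since 3 mod 4 = 3, 5 mod 4 = 1; sign now -1
(5/3) = (2/3)   [reduce mod 3]
2 = 2^1·1; (2/3) = -1 since 3 mod 8 = 3, so (2/3) = (-1)^1·(1/3); sign now +1
(1/3) = 1; final value = sign = +1

1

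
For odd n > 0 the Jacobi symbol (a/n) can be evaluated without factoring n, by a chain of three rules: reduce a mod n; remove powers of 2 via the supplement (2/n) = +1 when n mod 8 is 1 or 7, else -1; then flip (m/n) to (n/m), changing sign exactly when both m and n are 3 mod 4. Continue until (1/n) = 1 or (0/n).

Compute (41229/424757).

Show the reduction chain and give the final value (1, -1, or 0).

1

flip (41229/424757) -> (424757/41229): both odd, 41229 mod 4 = 1, 424757 mod 4 = 1, so the flip contributes +1; sign now +1
(424757/41229): 424757 mod 41229 = 12467, so (424757/41229) = (12467/41229)
flip (12467/41229) -> (41229/12467): both odd, 12467 mod 4 = 3, 41229 mod 4 = 1, so the flip contributes +1; sign now +1
(41229/12467): 41229 mod 12467 = 3828, so (41229/12467) = (3828/12467)
factor out 2^2: 3828 = 2^2·957; with 12467 mod 8 = 3, (2/12467) = -1; sign now +1; continue with (957/12467)
flip (957/12467) -> (12467/957): both odd, 957 mod 4 = 1, 12467 mod 4 = 3, so the flip contributes +1; sign now +1
(12467/957): 12467 mod 957 = 26, so (12467/957) = (26/957)
factor out 2^1: 26 = 2^1·13; with 957 mod 8 = 5, (2/957) = -1; sign now -1; continue with (13/957)
flip (13/957) -> (957/13): both odd, 13 mod 4 = 1, 957 mod 4 = 1, so the flip contributes +1; sign now -1
(957/13): 957 mod 13 = 8, so (957/13) = (8/13)
factor out 2^3: 8 = 2^3·1; with 13 mod 8 = 5, (2/13) = -1; sign now +1; continue with (1/13)
reached (1/13) = 1, so the symbol is +1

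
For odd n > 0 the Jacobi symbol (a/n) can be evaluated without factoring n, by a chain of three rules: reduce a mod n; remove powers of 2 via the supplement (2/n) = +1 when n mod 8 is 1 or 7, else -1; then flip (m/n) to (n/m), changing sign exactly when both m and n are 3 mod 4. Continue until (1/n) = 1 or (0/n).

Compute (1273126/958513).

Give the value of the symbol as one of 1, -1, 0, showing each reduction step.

(1273126/958513) = (314613/958513)   [reduce mod 958513]
reciprocity: (314613/958513) = +1·(958513/314613) since 314613 mod 4 = 1, 958513 mod 4 = 1; sign now +1
(958513/314613) = (14674/314613)   [reduce mod 314613]
14674 = 2^1·7337; (2/314613) = -1 since 314613 mod 8 = 5, so (14674/314613) = (-1)^1·(7337/314613); sign now -1
reciprocity: (7337/314613) = +1·(314613/7337) since 7337 mod 4 = 1, 314613 mod 4 = 1; sign now -1
(314613/7337) = (6459/7337)   [reduce mod 7337]
reciprocity: (6459/7337) = +1·(7337/6459) since 6459 mod 4 = 3, 7337 mod 4 = 1; sign now -1
(7337/6459) = (878/6459)   [reduce mod 6459]
878 = 2^1·439; (2/6459) = -1 since 6459 mod 8 = 3, so (878/6459) = (-1)^1·(439/6459); sign now +1
reciprocity: (439/6459) = -1·(6459/439) since 439 mod 4 = 3, 6459 mod 4 = 3; sign now -1
(6459/439) = (313/439)   [reduce mod 439]
reciprocity: (313/439) = +1·(439/313) since 313 mod 4 = 1, 439 mod 4 = 3; sign now -1
(439/313) = (126/313)   [reduce mod 313]
126 = 2^1·63; (2/313) = +1 since 313 mod 8 = 1, so (126/313) = (+1)^1·(63/313); sign now -1
reciprocity: (63/313) = +1·(313/63) since 63 mod 4 = 3, 313 mod 4 = 1; sign now -1
(313/63) = (61/63)   [reduce mod 63]
reciprocity: (61/63) = +1·(63/61) since 61 mod 4 = 1, 63 mod 4 = 3; sign now -1
(63/61) = (2/61)   [reduce mod 61]
2 = 2^1·1; (2/61) = -1 since 61 mod 8 = 5, so (2/61) = (-1)^1·(1/61); sign now +1
(1/61) = 1; final value = sign = +1

1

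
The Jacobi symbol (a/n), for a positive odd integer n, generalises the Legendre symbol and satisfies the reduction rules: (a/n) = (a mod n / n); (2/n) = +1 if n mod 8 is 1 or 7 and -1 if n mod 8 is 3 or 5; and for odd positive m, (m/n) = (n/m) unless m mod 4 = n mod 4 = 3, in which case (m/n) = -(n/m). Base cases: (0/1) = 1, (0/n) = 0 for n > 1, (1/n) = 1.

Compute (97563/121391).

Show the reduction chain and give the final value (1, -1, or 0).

-1

reciprocity: (97563/121391) = -1·(121391/97563) since 97563 mod 4 = 3, 121391 mod 4 = 3; sign now -1
(121391/97563) = (23828/97563)   [reduce mod 97563]
23828 = 2^2·5957; (2/97563) = -1 since 97563 mod 8 = 3, so (23828/97563) = (-1)^2·(5957/97563); sign now -1
reciprocity: (5957/97563) = +1·(97563/5957) since 5957 mod 4 = 1, 97563 mod 4 = 3; sign now -1
(97563/5957) = (2251/5957)   [reduce mod 5957]
reciprocity: (2251/5957) = +1·(5957/2251) since 2251 mod 4 = 3, 5957 mod 4 = 1; sign now -1
(5957/2251) = (1455/2251)   [reduce mod 2251]
reciprocity: (1455/2251) = -1·(2251/1455) since 1455 mod 4 = 3, 2251 mod 4 = 3; sign now +1
(2251/1455) = (796/1455)   [reduce mod 1455]
796 = 2^2·199; (2/1455) = +1 since 1455 mod 8 = 7, so (796/1455) = (+1)^2·(199/1455); sign now +1
reciprocity: (199/1455) = -1·(1455/199) since 199 mod 4 = 3, 1455 mod 4 = 3; sign now -1
(1455/199) = (62/199)   [reduce mod 199]
62 = 2^1·31; (2/199) = +1 since 199 mod 8 = 7, so (62/199) = (+1)^1·(31/199); sign now -1
reciprocity: (31/199) = -1·(199/31) since 31 mod 4 = 3, 199 mod 4 = 3; sign now +1
(199/31) = (13/31)   [reduce mod 31]
reciprocity: (13/31) = +1·(31/13) since 13 mod 4 = 1, 31 mod 4 = 3; sign now +1
(31/13) = (5/13)   [reduce mod 13]
reciprocity: (5/13) = +1·(13/5) since 5 mod 4 = 1, 13 mod 4 = 1; sign now +1
(13/5) = (3/5)   [reduce mod 5]
reciprocity: (3/5) = +1·(5/3) since 3 mod 4 = 3, 5 mod 4 = 1; sign now +1
(5/3) = (2/3)   [reduce mod 3]
2 = 2^1·1; (2/3) = -1 since 3 mod 8 = 3, so (2/3) = (-1)^1·(1/3); sign now -1
(1/3) = 1; final value = sign = -1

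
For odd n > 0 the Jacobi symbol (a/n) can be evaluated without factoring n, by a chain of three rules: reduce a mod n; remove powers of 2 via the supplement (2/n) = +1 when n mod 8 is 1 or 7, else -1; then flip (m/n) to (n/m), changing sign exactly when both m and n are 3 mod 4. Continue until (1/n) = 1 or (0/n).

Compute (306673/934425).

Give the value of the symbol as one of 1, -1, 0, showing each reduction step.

1

reciprocity: (306673/934425) = +1·(934425/306673) since 306673 mod 4 = 1, 934425 mod 4 = 1; sign now +1
(934425/306673) = (14406/306673)   [reduce mod 306673]
14406 = 2^1·7203; (2/306673) = +1 since 306673 mod 8 = 1, so (14406/306673) = (+1)^1·(7203/306673); sign now +1
reciprocity: (7203/306673) = +1·(306673/7203) since 7203 mod 4 = 3, 306673 mod 4 = 1; sign now +1
(306673/7203) = (4147/7203)   [reduce mod 7203]
reciprocity: (4147/7203) = -1·(7203/4147) since 4147 mod 4 = 3, 7203 mod 4 = 3; sign now -1
(7203/4147) = (3056/4147)   [reduce mod 4147]
3056 = 2^4·191; (2/4147) = -1 since 4147 mod 8 = 3, so (3056/4147) = (-1)^4·(191/4147); sign now -1
reciprocity: (191/4147) = -1·(4147/191) since 191 mod 4 = 3, 4147 mod 4 = 3; sign now +1
(4147/191) = (136/191)   [reduce mod 191]
136 = 2^3·17; (2/191) = +1 since 191 mod 8 = 7, so (136/191) = (+1)^3·(17/191); sign now +1
reciprocity: (17/191) = +1·(191/17) since 17 mod 4 = 1, 191 mod 4 = 3; sign now +1
(191/17) = (4/17)   [reduce mod 17]
4 = 2^2·1; (2/17) = +1 since 17 mod 8 = 1, so (4/17) = (+1)^2·(1/17); sign now +1
(1/17) = 1; final value = sign = +1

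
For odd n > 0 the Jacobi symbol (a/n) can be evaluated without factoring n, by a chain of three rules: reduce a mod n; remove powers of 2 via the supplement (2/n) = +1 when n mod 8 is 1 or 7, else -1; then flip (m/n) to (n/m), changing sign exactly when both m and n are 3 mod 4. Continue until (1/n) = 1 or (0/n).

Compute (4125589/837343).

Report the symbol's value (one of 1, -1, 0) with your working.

(4125589/837343): 4125589 mod 837343 = 776217, so (4125589/837343) = (776217/837343)
flip (776217/837343) -> (837343/776217): both odd, 776217 mod 4 = 1, 837343 mod 4 = 3, so the flip contributes +1; sign now +1
(837343/776217): 837343 mod 776217 = 61126, so (837343/776217) = (61126/776217)
factor out 2^1: 61126 = 2^1·30563; with 776217 mod 8 = 1, (2/776217) = +1; sign now +1; continue with (30563/776217)
flip (30563/776217) -> (776217/30563): both odd, 30563 mod 4 = 3, 776217 mod 4 = 1, so the flip contributes +1; sign now +1
(776217/30563): 776217 mod 30563 = 12142, so (776217/30563) = (12142/30563)
factor out 2^1: 12142 = 2^1·6071; with 30563 mod 8 = 3, (2/30563) = -1; sign now -1; continue with (6071/30563)
flip (6071/30563) -> (30563/6071): both odd, 6071 mod 4 = 3, 30563 mod 4 = 3, so the flip contributes -1; sign now +1
(30563/6071): 30563 mod 6071 = 208, so (30563/6071) = (208/6071)
factor out 2^4: 208 = 2^4·13; with 6071 mod 8 = 7, (2/6071) = +1; sign now +1; continue with (13/6071)
flip (13/6071) -> (6071/13): both odd, 13 mod 4 = 1, 6071 mod 4 = 3, so the flip contributes +1; sign now +1
(6071/13): 6071 mod 13 = 0, so (6071/13) = (0/13)
reached (0/13); gcd(a, n) > 1, so (0/13) = 0 and the symbol is 0

0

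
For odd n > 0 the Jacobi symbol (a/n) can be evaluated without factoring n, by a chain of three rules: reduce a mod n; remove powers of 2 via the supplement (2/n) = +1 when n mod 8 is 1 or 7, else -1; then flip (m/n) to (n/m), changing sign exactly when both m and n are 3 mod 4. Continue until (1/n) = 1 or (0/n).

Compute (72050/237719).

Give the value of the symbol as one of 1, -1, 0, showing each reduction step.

72050 = 2^1·36025; (2/237719) = +1 since 237719 mod 8 = 7, so (72050/237719) = (+1)^1·(36025/237719); sign now +1
reciprocity: (36025/237719) = +1·(237719/36025) since 36025 mod 4 = 1, 237719 mod 4 = 3; sign now +1
(237719/36025) = (21569/36025)   [reduce mod 36025]
reciprocity: (21569/36025) = +1·(36025/21569) since 21569 mod 4 = 1, 36025 mod 4 = 1; sign now +1
(36025/21569) = (14456/21569)   [reduce mod 21569]
14456 = 2^3·1807; (2/21569) = +1 since 21569 mod 8 = 1, so (14456/21569) = (+1)^3·(1807/21569); sign now +1
reciprocity: (1807/21569) = +1·(21569/1807) since 1807 mod 4 = 3, 21569 mod 4 = 1; sign now +1
(21569/1807) = (1692/1807)   [reduce mod 1807]
1692 = 2^2·423; (2/1807) = +1 since 1807 mod 8 = 7, so (1692/1807) = (+1)^2·(423/1807); sign now +1
reciprocity: (423/1807) = -1·(1807/423) since 423 mod 4 = 3, 1807 mod 4 = 3; sign now -1
(1807/423) = (115/423)   [reduce mod 423]
reciprocity: (115/423) = -1·(423/115) since 115 mod 4 = 3, 423 mod 4 = 3; sign now +1
(423/115) = (78/115)   [reduce mod 115]
78 = 2^1·39; (2/115) = -1 since 115 mod 8 = 3, so (78/115) = (-1)^1·(39/115); sign now -1
reciprocity: (39/115) = -1·(115/39) since 39 mod 4 = 3, 115 mod 4 = 3; sign now +1
(115/39) = (37/39)   [reduce mod 39]
reciprocity: (37/39) = +1·(39/37) since 37 mod 4 = 1, 39 mod 4 = 3; sign now +1
(39/37) = (2/37)   [reduce mod 37]
2 = 2^1·1; (2/37) = -1 since 37 mod 8 = 5, so (2/37) = (-1)^1·(1/37); sign now -1
(1/37) = 1; final value = sign = -1

-1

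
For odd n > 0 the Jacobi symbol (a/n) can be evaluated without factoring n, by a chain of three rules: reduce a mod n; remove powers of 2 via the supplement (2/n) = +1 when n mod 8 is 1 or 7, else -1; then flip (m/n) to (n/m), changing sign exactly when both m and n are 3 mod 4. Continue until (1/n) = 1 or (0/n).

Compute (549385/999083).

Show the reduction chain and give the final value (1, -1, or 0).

-1

reciprocity: (549385/999083) = +1·(999083/549385) since 549385 mod 4 = 1, 999083 mod 4 = 3; sign now +1
(999083/549385) = (449698/549385)   [reduce mod 549385]
449698 = 2^1·224849; (2/549385) = +1 since 549385 mod 8 = 1, so (449698/549385) = (+1)^1·(224849/549385); sign now +1
reciprocity: (224849/549385) = +1·(549385/224849) since 224849 mod 4 = 1, 549385 mod 4 = 1; sign now +1
(549385/224849) = (99687/224849)   [reduce mod 224849]
reciprocity: (99687/224849) = +1·(224849/99687) since 99687 mod 4 = 3, 224849 mod 4 = 1; sign now +1
(224849/99687) = (25475/99687)   [reduce mod 99687]
reciprocity: (25475/99687) = -1·(99687/25475) since 25475 mod 4 = 3, 99687 mod 4 = 3; sign now -1
(99687/25475) = (23262/25475)   [reduce mod 25475]
23262 = 2^1·11631; (2/25475) = -1 since 25475 mod 8 = 3, so (23262/25475) = (-1)^1·(11631/25475); sign now +1
reciprocity: (11631/25475) = -1·(25475/11631) since 11631 mod 4 = 3, 25475 mod 4 = 3; sign now -1
(25475/11631) = (2213/11631)   [reduce mod 11631]
reciprocity: (2213/11631) = +1·(11631/2213) since 2213 mod 4 = 1, 11631 mod 4 = 3; sign now -1
(11631/2213) = (566/2213)   [reduce mod 2213]
566 = 2^1·283; (2/2213) = -1 since 2213 mod 8 = 5, so (566/2213) = (-1)^1·(283/2213); sign now +1
reciprocity: (283/2213) = +1·(2213/283) since 283 mod 4 = 3, 2213 mod 4 = 1; sign now +1
(2213/283) = (232/283)   [reduce mod 283]
232 = 2^3·29; (2/283) = -1 since 283 mod 8 = 3, so (232/283) = (-1)^3·(29/283); sign now -1
reciprocity: (29/283) = +1·(283/29) since 29 mod 4 = 1, 283 mod 4 = 3; sign now -1
(283/29) = (22/29)   [reduce mod 29]
22 = 2^1·11; (2/29) = -1 since 29 mod 8 = 5, so (22/29) = (-1)^1·(11/29); sign now +1
reciprocity: (11/29) = +1·(29/11) since 11 mod 4 = 3, 29 mod 4 = 1; sign now +1
(29/11) = (7/11)   [reduce mod 11]
reciprocity: (7/11) = -1·(11/7) since 7 mod 4 = 3, 11 mod 4 = 3; sign now -1
(11/7) = (4/7)   [reduce mod 7]
4 = 2^2·1; (2/7) = +1 since 7 mod 8 = 7, so (4/7) = (+1)^2·(1/7); sign now -1
(1/7) = 1; final value = sign = -1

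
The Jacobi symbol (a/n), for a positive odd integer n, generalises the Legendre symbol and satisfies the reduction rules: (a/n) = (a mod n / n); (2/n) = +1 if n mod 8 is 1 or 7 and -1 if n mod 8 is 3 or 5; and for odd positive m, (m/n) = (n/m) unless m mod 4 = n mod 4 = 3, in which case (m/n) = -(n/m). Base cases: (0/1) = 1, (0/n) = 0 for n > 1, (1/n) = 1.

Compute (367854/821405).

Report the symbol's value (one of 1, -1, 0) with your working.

367854 = 2^1·183927; (2/821405) = -1 since 821405 mod 8 = 5, so (367854/821405) = (-1)^1·(183927/821405); sign now -1
reciprocity: (183927/821405) = +1·(821405/183927) since 183927 mod 4 = 3, 821405 mod 4 = 1; sign now -1
(821405/183927) = (85697/183927)   [reduce mod 183927]
reciprocity: (85697/183927) = +1·(183927/85697) since 85697 mod 4 = 1, 183927 mod 4 = 3; sign now -1
(183927/85697) = (12533/85697)   [reduce mod 85697]
reciprocity: (12533/85697) = +1·(85697/12533) since 12533 mod 4 = 1, 85697 mod 4 = 1; sign now -1
(85697/12533) = (10499/12533)   [reduce mod 12533]
reciprocity: (10499/12533) = +1·(12533/10499) since 10499 mod 4 = 3, 12533 mod 4 = 1; sign now -1
(12533/10499) = (2034/10499)   [reduce mod 10499]
2034 = 2^1·1017; (2/10499) = -1 since 10499 mod 8 = 3, so (2034/10499) = (-1)^1·(1017/10499); sign now +1
reciprocity: (1017/10499) = +1·(10499/1017) since 1017 mod 4 = 1, 10499 mod 4 = 3; sign now +1
(10499/1017) = (329/1017)   [reduce mod 1017]
reciprocity: (329/1017) = +1·(1017/329) since 329 mod 4 = 1, 1017 mod 4 = 1; sign now +1
(1017/329) = (30/329)   [reduce mod 329]
30 = 2^1·15; (2/329) = +1 since 329 mod 8 = 1, so (30/329) = (+1)^1·(15/329); sign now +1
reciprocity: (15/329) = +1·(329/15) since 15 mod 4 = 3, 329 mod 4 = 1; sign now +1
(329/15) = (14/15)   [reduce mod 15]
14 = 2^1·7; (2/15) = +1 since 15 mod 8 = 7, so (14/15) = (+1)^1·(7/15); sign now +1
reciprocity: (7/15) = -1·(15/7) since 7 mod 4 = 3, 15 mod 4 = 3; sign now -1
(15/7) = (1/7)   [reduce mod 7]
(1/7) = 1; final value = sign = -1

-1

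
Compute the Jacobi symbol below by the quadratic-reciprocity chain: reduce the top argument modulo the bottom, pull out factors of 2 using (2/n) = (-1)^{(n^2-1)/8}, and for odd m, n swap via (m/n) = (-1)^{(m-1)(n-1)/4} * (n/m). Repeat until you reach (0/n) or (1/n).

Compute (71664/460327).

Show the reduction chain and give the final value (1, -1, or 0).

factor out 2^4: 71664 = 2^4·4479; with 460327 mod 8 = 7, (2/460327) = +1; sign now +1; continue with (4479/460327)
flip (4479/460327) -> (460327/4479): both odd, 4479 mod 4 = 3, 460327 mod 4 = 3, so the flip contributes -1; sign now -1
(460327/4479): 460327 mod 4479 = 3469, so (460327/4479) = (3469/4479)
flip (3469/4479) -> (4479/3469): both odd, 3469 mod 4 = 1, 4479 mod 4 = 3, so the flip contributes +1; sign now -1
(4479/3469): 4479 mod 3469 = 1010, so (4479/3469) = (1010/3469)
factor out 2^1: 1010 = 2^1·505; with 3469 mod 8 = 5, (2/3469) = -1; sign now +1; continue with (505/3469)
flip (505/3469) -> (3469/505): both odd, 505 mod 4 = 1, 3469 mod 4 = 1, so the flip contributes +1; sign now +1
(3469/505): 3469 mod 505 = 439, so (3469/505) = (439/505)
flip (439/505) -> (505/439): both odd, 439 mod 4 = 3, 505 mod 4 = 1, so the flip contributes +1; sign now +1
(505/439): 505 mod 439 = 66, so (505/439) = (66/439)
factor out 2^1: 66 = 2^1·33; with 439 mod 8 = 7, (2/439) = +1; sign now +1; continue with (33/439)
flip (33/439) -> (439/33): both odd, 33 mod 4 = 1, 439 mod 4 = 3, so the flip contributes +1; sign now +1
(439/33): 439 mod 33 = 10, so (439/33) = (10/33)
factor out 2^1: 10 = 2^1·5; with 33 mod 8 = 1, (2/33) = +1; sign now +1; continue with (5/33)
flip (5/33) -> (33/5): both odd, 5 mod 4 = 1, 33 mod 4 = 1, so the flip contributes +1; sign now +1
(33/5): 33 mod 5 = 3, so (33/5) = (3/5)
flip (3/5) -> (5/3): both odd, 3 mod 4 = 3, 5 mod 4 = 1, so the flip contributes +1; sign now +1
(5/3): 5 mod 3 = 2, so (5/3) = (2/3)
factor out 2^1: 2 = 2^1·1; with 3 mod 8 = 3, (2/3) = -1; sign now -1; continue with (1/3)
reached (1/3) = 1, so the symbol is -1

-1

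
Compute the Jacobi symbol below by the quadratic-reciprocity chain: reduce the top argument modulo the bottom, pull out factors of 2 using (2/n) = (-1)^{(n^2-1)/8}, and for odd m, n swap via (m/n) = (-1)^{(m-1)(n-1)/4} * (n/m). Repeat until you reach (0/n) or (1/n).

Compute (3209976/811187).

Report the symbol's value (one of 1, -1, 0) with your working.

(3209976/811187): 3209976 mod 811187 = 776415, so (3209976/811187) = (776415/811187)
flip (776415/811187) -> (811187/776415): both odd, 776415 mod 4 = 3, 811187 mod 4 = 3, so the flip contributes -1; sign now -1
(811187/776415): 811187 mod 776415 = 34772, so (811187/776415) = (34772/776415)
factor out 2^2: 34772 = 2^2·8693; with 776415 mod 8 = 7, (2/776415) = +1; sign now -1; continue with (8693/776415)
flip (8693/776415) -> (776415/8693): both odd, 8693 mod 4 = 1, 776415 mod 4 = 3, so the flip contributes +1; sign now -1
(776415/8693): 776415 mod 8693 = 2738, so (776415/8693) = (2738/8693)
factor out 2^1: 2738 = 2^1·1369; with 8693 mod 8 = 5, (2/8693) = -1; sign now +1; continue with (1369/8693)
flip (1369/8693) -> (8693/1369): both odd, 1369 mod 4 = 1, 8693 mod 4 = 1, so the flip contributes +1; sign now +1
(8693/1369): 8693 mod 1369 = 479, so (8693/1369) = (479/1369)
flip (479/1369) -> (1369/479): both odd, 479 mod 4 = 3, 1369 mod 4 = 1, so the flip contributes +1; sign now +1
(1369/479): 1369 mod 479 = 411, so (1369/479) = (411/479)
flip (411/479) -> (479/411): both odd, 411 mod 4 = 3, 479 mod 4 = 3, so the flip contributes -1; sign now -1
(479/411): 479 mod 411 = 68, so (479/411) = (68/411)
factor out 2^2: 68 = 2^2·17; with 411 mod 8 = 3, (2/411) = -1; sign now -1; continue with (17/411)
flip (17/411) -> (411/17): both odd, 17 mod 4 = 1, 411 mod 4 = 3, so the flip contributes +1; sign now -1
(411/17): 411 mod 17 = 3, so (411/17) = (3/17)
flip (3/17) -> (17/3): both odd, 3 mod 4 = 3, 17 mod 4 = 1, so the flip contributes +1; sign now -1
(17/3): 17 mod 3 = 2, so (17/3) = (2/3)
factor out 2^1: 2 = 2^1·1; with 3 mod 8 = 3, (2/3) = -1; sign now +1; continue with (1/3)
reached (1/3) = 1, so the symbol is +1

1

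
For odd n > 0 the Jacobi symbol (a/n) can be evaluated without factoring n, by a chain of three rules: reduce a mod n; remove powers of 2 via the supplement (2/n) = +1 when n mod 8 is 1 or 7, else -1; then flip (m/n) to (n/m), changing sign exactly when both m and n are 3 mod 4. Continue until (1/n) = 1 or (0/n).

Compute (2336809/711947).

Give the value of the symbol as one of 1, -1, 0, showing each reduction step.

(2336809/711947): 2336809 mod 711947 = 200968, so (2336809/711947) = (200968/711947)
factor out 2^3: 200968 = 2^3·25121; with 711947 mod 8 = 3, (2/711947) = -1; sign now -1; continue with (25121/711947)
flip (25121/711947) -> (711947/25121): both odd, 25121 mod 4 = 1, 711947 mod 4 = 3, so the flip contributes +1; sign now -1
(711947/25121): 711947 mod 25121 = 8559, so (711947/25121) = (8559/25121)
flip (8559/25121) -> (25121/8559): both odd, 8559 mod 4 = 3, 25121 mod 4 = 1, so the flip contributes +1; sign now -1
(25121/8559): 25121 mod 8559 = 8003, so (25121/8559) = (8003/8559)
flip (8003/8559) -> (8559/8003): both odd, 8003 mod 4 = 3, 8559 mod 4 = 3, so the flip contributes -1; sign now +1
(8559/8003): 8559 mod 8003 = 556, so (8559/8003) = (556/8003)
factor out 2^2: 556 = 2^2·139; with 8003 mod 8 = 3, (2/8003) = -1; sign now +1; continue with (139/8003)
flip (139/8003) -> (8003/139): both odd, 139 mod 4 = 3, 8003 mod 4 = 3, so the flip contributes -1; sign now -1
(8003/139): 8003 mod 139 = 80, so (8003/139) = (80/139)
factor out 2^4: 80 = 2^4·5; with 139 mod 8 = 3, (2/139) = -1; sign now -1; continue with (5/139)
flip (5/139) -> (139/5): both odd, 5 mod 4 = 1, 139 mod 4 = 3, so the flip contributes +1; sign now -1
(139/5): 139 mod 5 = 4, so (139/5) = (4/5)
factor out 2^2: 4 = 2^2·1; with 5 mod 8 = 5, (2/5) = -1; sign now -1; continue with (1/5)
reached (1/5) = 1, so the symbol is -1

-1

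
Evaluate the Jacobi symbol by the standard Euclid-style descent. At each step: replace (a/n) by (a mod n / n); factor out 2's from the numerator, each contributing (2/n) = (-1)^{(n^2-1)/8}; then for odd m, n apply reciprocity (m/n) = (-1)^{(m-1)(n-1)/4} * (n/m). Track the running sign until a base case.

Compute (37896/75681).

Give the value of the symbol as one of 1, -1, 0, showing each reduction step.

0

factor out 2^3: 37896 = 2^3·4737; with 75681 mod 8 = 1, (2/75681) = +1; sign now +1; continue with (4737/75681)
flip (4737/75681) -> (75681/4737): both odd, 4737 mod 4 = 1, 75681 mod 4 = 1, so the flip contributes +1; sign now +1
(75681/4737): 75681 mod 4737 = 4626, so (75681/4737) = (4626/4737)
factor out 2^1: 4626 = 2^1·2313; with 4737 mod 8 = 1, (2/4737) = +1; sign now +1; continue with (2313/4737)
flip (2313/4737) -> (4737/2313): both odd, 2313 mod 4 = 1, 4737 mod 4 = 1, so the flip contributes +1; sign now +1
(4737/2313): 4737 mod 2313 = 111, so (4737/2313) = (111/2313)
flip (111/2313) -> (2313/111): both odd, 111 mod 4 = 3, 2313 mod 4 = 1, so the flip contributes +1; sign now +1
(2313/111): 2313 mod 111 = 93, so (2313/111) = (93/111)
flip (93/111) -> (111/93): both odd, 93 mod 4 = 1, 111 mod 4 = 3, so the flip contributes +1; sign now +1
(111/93): 111 mod 93 = 18, so (111/93) = (18/93)
factor out 2^1: 18 = 2^1·9; with 93 mod 8 = 5, (2/93) = -1; sign now -1; continue with (9/93)
flip (9/93) -> (93/9): both odd, 9 mod 4 = 1, 93 mod 4 = 1, so the flip contributes +1; sign now -1
(93/9): 93 mod 9 = 3, so (93/9) = (3/9)
flip (3/9) -> (9/3): both odd, 3 mod 4 = 3, 9 mod 4 = 1, so the flip contributes +1; sign now -1
(9/3): 9 mod 3 = 0, so (9/3) = (0/3)
reached (0/3); gcd(a, n) > 1, so (0/3) = 0 and the symbol is 0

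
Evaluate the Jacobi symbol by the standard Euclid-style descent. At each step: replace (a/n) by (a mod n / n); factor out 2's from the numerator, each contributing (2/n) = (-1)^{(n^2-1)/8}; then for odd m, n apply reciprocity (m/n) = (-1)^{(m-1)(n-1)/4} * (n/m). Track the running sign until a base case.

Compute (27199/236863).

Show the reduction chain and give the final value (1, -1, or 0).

reciprocity: (27199/236863) = -1·(236863/27199) since 27199 mod 4 = 3, 236863 mod 4 = 3; sign now -1
(236863/27199) = (19271/27199)   [reduce mod 27199]
reciprocity: (19271/27199) = -1·(27199/19271) since 19271 mod 4 = 3, 27199 mod 4 = 3; sign now +1
(27199/19271) = (7928/19271)   [reduce mod 19271]
7928 = 2^3·991; (2/19271) = +1 since 19271 mod 8 = 7, so (7928/19271) = (+1)^3·(991/19271); sign now +1
reciprocity: (991/19271) = -1·(19271/991) since 991 mod 4 = 3, 19271 mod 4 = 3; sign now -1
(19271/991) = (442/991)   [reduce mod 991]
442 = 2^1·221; (2/991) = +1 since 991 mod 8 = 7, so (442/991) = (+1)^1·(221/991); sign now -1
reciprocity: (221/991) = +1·(991/221) since 221 mod 4 = 1, 991 mod 4 = 3; sign now -1
(991/221) = (107/221)   [reduce mod 221]
reciprocity: (107/221) = +1·(221/107) since 107 mod 4 = 3, 221 mod 4 = 1; sign now -1
(221/107) = (7/107)   [reduce mod 107]
reciprocity: (7/107) = -1·(107/7) since 7 mod 4 = 3, 107 mod 4 = 3; sign now +1
(107/7) = (2/7)   [reduce mod 7]
2 = 2^1·1; (2/7) = +1 since 7 mod 8 = 7, so (2/7) = (+1)^1·(1/7); sign now +1
(1/7) = 1; final value = sign = +1

1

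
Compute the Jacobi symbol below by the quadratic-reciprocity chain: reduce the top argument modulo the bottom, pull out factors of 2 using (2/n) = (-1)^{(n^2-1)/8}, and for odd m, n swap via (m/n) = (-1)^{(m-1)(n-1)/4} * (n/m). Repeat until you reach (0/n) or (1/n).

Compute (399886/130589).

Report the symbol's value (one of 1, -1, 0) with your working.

(399886/130589): 399886 mod 130589 = 8119, so (399886/130589) = (8119/130589)
flip (8119/130589) -> (130589/8119): both odd, 8119 mod 4 = 3, 130589 mod 4 = 1, so the flip contributes +1; sign now +1
(130589/8119): 130589 mod 8119 = 685, so (130589/8119) = (685/8119)
flip (685/8119) -> (8119/685): both odd, 685 mod 4 = 1, 8119 mod 4 = 3, so the flip contributes +1; sign now +1
(8119/685): 8119 mod 685 = 584, so (8119/685) = (584/685)
factor out 2^3: 584 = 2^3·73; with 685 mod 8 = 5, (2/685) = -1; sign now -1; continue with (73/685)
flip (73/685) -> (685/73): both odd, 73 mod 4 = 1, 685 mod 4 = 1, so the flip contributes +1; sign now -1
(685/73): 685 mod 73 = 28, so (685/73) = (28/73)
factor out 2^2: 28 = 2^2·7; with 73 mod 8 = 1, (2/73) = +1; sign now -1; continue with (7/73)
flip (7/73) -> (73/7): both odd, 7 mod 4 = 3, 73 mod 4 = 1, so the flip contributes +1; sign now -1
(73/7): 73 mod 7 = 3, so (73/7) = (3/7)
flip (3/7) -> (7/3): both odd, 3 mod 4 = 3, 7 mod 4 = 3, so the flip contributes -1; sign now +1
(7/3): 7 mod 3 = 1, so (7/3) = (1/3)
reached (1/3) = 1, so the symbol is +1

1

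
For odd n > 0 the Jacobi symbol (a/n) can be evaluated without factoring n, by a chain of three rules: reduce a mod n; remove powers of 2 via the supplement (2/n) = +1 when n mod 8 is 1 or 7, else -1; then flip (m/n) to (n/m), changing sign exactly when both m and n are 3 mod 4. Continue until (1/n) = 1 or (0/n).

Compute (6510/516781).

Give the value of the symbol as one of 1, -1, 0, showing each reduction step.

-1

6510 = 2^1·3255; (2/516781) = -1 since 516781 mod 8 = 5, so (6510/516781) = (-1)^1·(3255/516781); sign now -1
reciprocity: (3255/516781) = +1·(516781/3255) since 3255 mod 4 = 3, 516781 mod 4 = 1; sign now -1
(516781/3255) = (2491/3255)   [reduce mod 3255]
reciprocity: (2491/3255) = -1·(3255/2491) since 2491 mod 4 = 3, 3255 mod 4 = 3; sign now +1
(3255/2491) = (764/2491)   [reduce mod 2491]
764 = 2^2·191; (2/2491) = -1 since 2491 mod 8 = 3, so (764/2491) = (-1)^2·(191/2491); sign now +1
reciprocity: (191/2491) = -1·(2491/191) since 191 mod 4 = 3, 2491 mod 4 = 3; sign now -1
(2491/191) = (8/191)   [reduce mod 191]
8 = 2^3·1; (2/191) = +1 since 191 mod 8 = 7, so (8/191) = (+1)^3·(1/191); sign now -1
(1/191) = 1; final value = sign = -1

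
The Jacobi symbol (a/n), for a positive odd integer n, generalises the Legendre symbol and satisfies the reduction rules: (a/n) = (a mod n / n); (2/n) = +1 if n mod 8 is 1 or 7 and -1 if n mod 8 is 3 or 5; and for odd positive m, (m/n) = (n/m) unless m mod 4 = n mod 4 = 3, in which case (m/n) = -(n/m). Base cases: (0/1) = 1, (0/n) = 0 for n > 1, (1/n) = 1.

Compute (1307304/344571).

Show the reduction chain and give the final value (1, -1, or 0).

(1307304/344571): 1307304 mod 344571 = 273591, so (1307304/344571) = (273591/344571)
flip (273591/344571) -> (344571/273591): both odd, 273591 mod 4 = 3, 344571 mod 4 = 3, so the flip contributes -1; sign now -1
(344571/273591): 344571 mod 273591 = 70980, so (344571/273591) = (70980/273591)
factor out 2^2: 70980 = 2^2·17745; with 273591 mod 8 = 7, (2/273591) = +1; sign now -1; continue with (17745/273591)
flip (17745/273591) -> (273591/17745): both odd, 17745 mod 4 = 1, 273591 mod 4 = 3, so the flip contributes +1; sign now -1
(273591/17745): 273591 mod 17745 = 7416, so (273591/17745) = (7416/17745)
factor out 2^3: 7416 = 2^3·927; with 17745 mod 8 = 1, (2/17745) = +1; sign now -1; continue with (927/17745)
flip (927/17745) -> (17745/927): both odd, 927 mod 4 = 3, 17745 mod 4 = 1, so the flip contributes +1; sign now -1
(17745/927): 17745 mod 927 = 132, so (17745/927) = (132/927)
factor out 2^2: 132 = 2^2·33; with 927 mod 8 = 7, (2/927) = +1; sign now -1; continue with (33/927)
flip (33/927) -> (927/33): both odd, 33 mod 4 = 1, 927 mod 4 = 3, so the flip contributes +1; sign now -1
(927/33): 927 mod 33 = 3, so (927/33) = (3/33)
flip (3/33) -> (33/3): both odd, 3 mod 4 = 3, 33 mod 4 = 1, so the flip contributes +1; sign now -1
(33/3): 33 mod 3 = 0, so (33/3) = (0/3)
reached (0/3); gcd(a, n) > 1, so (0/3) = 0 and the symbol is 0

0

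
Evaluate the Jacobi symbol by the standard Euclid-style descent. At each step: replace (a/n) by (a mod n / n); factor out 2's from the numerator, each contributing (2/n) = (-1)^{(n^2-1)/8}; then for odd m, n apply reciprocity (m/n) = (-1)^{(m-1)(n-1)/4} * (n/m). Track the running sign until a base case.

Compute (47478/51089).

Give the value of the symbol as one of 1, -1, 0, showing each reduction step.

47478 = 2^1·23739; (2/51089) = +1 since 51089 mod 8 = 1, so (47478/51089) = (+1)^1·(23739/51089); sign now +1
reciprocity: (23739/51089) = +1·(51089/23739) since 23739 mod 4 = 3, 51089 mod 4 = 1; sign now +1
(51089/23739) = (3611/23739)   [reduce mod 23739]
reciprocity: (3611/23739) = -1·(23739/3611) since 3611 mod 4 = 3, 23739 mod 4 = 3; sign now -1
(23739/3611) = (2073/3611)   [reduce mod 3611]
reciprocity: (2073/3611) = +1·(3611/2073) since 2073 mod 4 = 1, 3611 mod 4 = 3; sign now -1
(3611/2073) = (1538/2073)   [reduce mod 2073]
1538 = 2^1·769; (2/2073) = +1 since 2073 mod 8 = 1, so (1538/2073) = (+1)^1·(769/2073); sign now -1
reciprocity: (769/2073) = +1·(2073/769) since 769 mod 4 = 1, 2073 mod 4 = 1; sign now -1
(2073/769) = (535/769)   [reduce mod 769]
reciprocity: (535/769) = +1·(769/535) since 535 mod 4 = 3, 769 mod 4 = 1; sign now -1
(769/535) = (234/535)   [reduce mod 535]
234 = 2^1·117; (2/535) = +1 since 535 mod 8 = 7, so (234/535) = (+1)^1·(117/535); sign now -1
reciprocity: (117/535) = +1·(535/117) since 117 mod 4 = 1, 535 mod 4 = 3; sign now -1
(535/117) = (67/117)   [reduce mod 117]
reciprocity: (67/117) = +1·(117/67) since 67 mod 4 = 3, 117 mod 4 = 1; sign now -1
(117/67) = (50/67)   [reduce mod 67]
50 = 2^1·25; (2/67) = -1 since 67 mod 8 = 3, so (50/67) = (-1)^1·(25/67); sign now +1
reciprocity: (25/67) = +1·(67/25) since 25 mod 4 = 1, 67 mod 4 = 3; sign now +1
(67/25) = (17/25)   [reduce mod 25]
reciprocity: (17/25) = +1·(25/17) since 17 mod 4 = 1, 25 mod 4 = 1; sign now +1
(25/17) = (8/17)   [reduce mod 17]
8 = 2^3·1; (2/17) = +1 since 17 mod 8 = 1, so (8/17) = (+1)^3·(1/17); sign now +1
(1/17) = 1; final value = sign = +1

1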